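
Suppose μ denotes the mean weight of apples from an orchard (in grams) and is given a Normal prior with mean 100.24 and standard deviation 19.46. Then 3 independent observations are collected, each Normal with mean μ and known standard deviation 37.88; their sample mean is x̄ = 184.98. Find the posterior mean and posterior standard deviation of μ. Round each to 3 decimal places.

Posterior mean ≈ 137.685; posterior SD ≈ 14.538

Prior precision 1/τ₀² = 1/19.46² = 0.00264067; data precision n/σ² = 3/37.88² = 0.00209075.
Posterior precision = 0.00264067 + 0.00209075 = 0.00473142, giving posterior SD = 1/√0.00473142 = 14.538.
Posterior mean = (0.00264067·100.24 + 0.00209075·184.98) / 0.00473142 = 137.685.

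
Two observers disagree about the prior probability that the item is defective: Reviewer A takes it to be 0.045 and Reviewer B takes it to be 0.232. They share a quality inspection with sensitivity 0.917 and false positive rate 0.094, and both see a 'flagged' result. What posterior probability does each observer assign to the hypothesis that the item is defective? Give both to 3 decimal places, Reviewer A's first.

Reviewer A: 0.315; Reviewer B: 0.747

The likelihood ratio for a 'flagged' result is 0.917/0.094 = 9.7553.
Reviewer A: prior odds 0.045/0.955 = 0.047120; posterior odds 0.45967; posterior probability 0.315.
Reviewer B: prior odds 0.232/0.768 = 0.30208; posterior odds 2.9469; posterior probability 0.747.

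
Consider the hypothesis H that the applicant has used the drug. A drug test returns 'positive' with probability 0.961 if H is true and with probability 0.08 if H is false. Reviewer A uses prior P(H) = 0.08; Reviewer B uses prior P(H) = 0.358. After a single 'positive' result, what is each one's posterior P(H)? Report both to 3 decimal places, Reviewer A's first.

Reviewer A: 0.511; Reviewer B: 0.870

The likelihood ratio for a 'positive' result is 0.961/0.08 = 12.012.
Reviewer A: prior odds 0.08/0.92 = 0.086957; posterior odds 1.0446; posterior probability 0.511.
Reviewer B: prior odds 0.358/0.642 = 0.55763; posterior odds 6.6986; posterior probability 0.870.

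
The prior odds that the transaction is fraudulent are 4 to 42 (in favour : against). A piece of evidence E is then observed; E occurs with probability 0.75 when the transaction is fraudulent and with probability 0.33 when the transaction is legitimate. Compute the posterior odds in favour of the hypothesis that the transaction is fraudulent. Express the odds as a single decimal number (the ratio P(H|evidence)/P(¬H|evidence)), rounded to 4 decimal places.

Prior odds = 4/42 = 0.095238.
Likelihood ratio for E = 0.75/0.33 = 2.2727.
Posterior odds = prior odds × LR = 0.21645.

Posterior odds ≈ 0.2165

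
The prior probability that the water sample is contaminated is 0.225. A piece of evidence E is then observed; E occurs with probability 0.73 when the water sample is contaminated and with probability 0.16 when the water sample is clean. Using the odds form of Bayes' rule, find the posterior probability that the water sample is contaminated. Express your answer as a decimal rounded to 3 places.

Posterior probability ≈ 0.570

Prior odds = 0.225/(1−0.225) = 0.29032.
Likelihood ratio for E = 0.73/0.16 = 4.5625.
Posterior odds = prior odds × LR = 1.3246.
Posterior probability = odds/(1+odds) = 1.3246/2.3246 = 0.570.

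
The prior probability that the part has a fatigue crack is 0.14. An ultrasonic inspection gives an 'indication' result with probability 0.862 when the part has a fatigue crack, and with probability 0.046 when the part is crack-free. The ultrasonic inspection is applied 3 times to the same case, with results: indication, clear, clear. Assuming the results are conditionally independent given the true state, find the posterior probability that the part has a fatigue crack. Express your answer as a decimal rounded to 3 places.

With H the event that the part has a fatigue crack, the joint likelihood of the observed sequence is P(data|H) = 0.862·0.138·0.138 = 0.016416 and P(data|¬H) = 0.046·0.954·0.954 = 0.041865.
Bayes: P(H|data) = 0.14·0.016416 / (0.14·0.016416 + 0.86·0.041865) = 0.0022982/0.038302 = 0.0600.

Posterior P(H) ≈ 0.060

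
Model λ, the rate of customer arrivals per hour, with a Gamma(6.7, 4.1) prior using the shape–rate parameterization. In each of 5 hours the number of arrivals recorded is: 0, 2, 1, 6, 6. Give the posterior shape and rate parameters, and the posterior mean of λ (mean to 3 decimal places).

Posterior: Gamma(shape=21.7, rate=9.1); mean ≈ 2.385

The Poisson likelihood adds the total count to the shape and the number of exposure periods to the rate. Here ∑xᵢ = 15 and n = 5, so shape 6.7→21.7 and rate 4.1→9.1.
E[λ | data] = 21.7/9.1 = 2.385.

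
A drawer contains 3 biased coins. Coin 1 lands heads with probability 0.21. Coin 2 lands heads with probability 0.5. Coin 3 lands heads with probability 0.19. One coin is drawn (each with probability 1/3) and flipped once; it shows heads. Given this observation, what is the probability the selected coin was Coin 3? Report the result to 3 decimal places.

P(heads|C1) = 0.21; P(heads|C2) = 0.5; P(heads|C3) = 0.19.
Prior × likelihood for each source: 0.333333·0.21=0.07000, 0.333333·0.5=0.1667, 0.333333·0.19=0.06333. Summing gives P(heads) = 0.30000.
P(Coin 3 | heads) = 0.06333 / 0.30000 = 0.211.

Posterior probability ≈ 0.211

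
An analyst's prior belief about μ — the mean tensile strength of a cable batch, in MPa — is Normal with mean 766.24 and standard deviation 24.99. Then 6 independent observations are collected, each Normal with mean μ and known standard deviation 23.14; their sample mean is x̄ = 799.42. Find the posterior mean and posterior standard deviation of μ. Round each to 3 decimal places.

Posterior mean ≈ 795.271; posterior SD ≈ 8.837

With known σ, the Normal prior is conjugate. Weight on the data is w = (n/σ²)/(n/σ² + 1/τ₀²) = 0.0112053/(0.0112053+0.00160128) = 0.87496.
Posterior mean = w·x̄ + (1−w)·μ₀ = 0.87496·799.42 + 0.12504·766.24 = 795.271. Posterior variance = 1/(0.0112053+0.00160128) = 78.0847, so SD = 8.837.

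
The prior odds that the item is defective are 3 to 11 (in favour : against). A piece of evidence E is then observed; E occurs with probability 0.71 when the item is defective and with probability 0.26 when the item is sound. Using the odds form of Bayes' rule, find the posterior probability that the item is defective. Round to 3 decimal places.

Prior odds = 3/11 = 0.27273. In log-odds, ln(0.27273) = -1.2993.
Add log likelihood ratio: ln(2.7308) = 1.0046.
Posterior log-odds = -0.29470, so posterior odds = exp(-0.29470) = 0.74476. Converting, P(H|E) = 0.74476/1.7448 = 0.427.

Posterior probability ≈ 0.427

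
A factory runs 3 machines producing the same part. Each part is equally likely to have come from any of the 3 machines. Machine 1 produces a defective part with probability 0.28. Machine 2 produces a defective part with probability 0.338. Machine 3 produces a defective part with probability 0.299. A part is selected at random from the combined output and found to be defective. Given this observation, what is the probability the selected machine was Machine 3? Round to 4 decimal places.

Posterior probability ≈ 0.3261

Tabulate prior·likelihood by source: [1] prior 0.333333, lik 0.28, product 0.09333; [2] prior 0.333333, lik 0.338, product 0.1127; [3] prior 0.333333, lik 0.299, product 0.09967.
Normalizing constant = 0.30567; the posterior for Machine 3 is its product over the sum, 0.09967/0.30567 = 0.3261.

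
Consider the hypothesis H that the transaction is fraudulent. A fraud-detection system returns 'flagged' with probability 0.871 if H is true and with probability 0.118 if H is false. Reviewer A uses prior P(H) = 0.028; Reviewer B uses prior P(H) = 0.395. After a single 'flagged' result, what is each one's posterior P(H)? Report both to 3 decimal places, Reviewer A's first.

The likelihood ratio for a 'flagged' result is 0.871/0.118 = 7.3814.
Reviewer A: prior odds 0.028/0.972 = 0.028807; posterior odds 0.21263; posterior probability 0.175.
Reviewer B: prior odds 0.395/0.605 = 0.65289; posterior odds 4.8192; posterior probability 0.828.

Reviewer A: 0.175; Reviewer B: 0.828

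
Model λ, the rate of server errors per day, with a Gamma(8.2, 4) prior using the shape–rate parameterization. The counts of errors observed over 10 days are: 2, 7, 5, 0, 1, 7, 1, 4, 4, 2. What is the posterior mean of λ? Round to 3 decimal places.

Total count ∑xᵢ = 33 over n = 10 days.
Gamma is conjugate to the Poisson likelihood: posterior is Gamma(shape = 8.2+33 = 41.2, rate = 4+10 = 14).
E[λ | data] = 41.2/14 = 2.943.

Posterior mean ≈ 2.943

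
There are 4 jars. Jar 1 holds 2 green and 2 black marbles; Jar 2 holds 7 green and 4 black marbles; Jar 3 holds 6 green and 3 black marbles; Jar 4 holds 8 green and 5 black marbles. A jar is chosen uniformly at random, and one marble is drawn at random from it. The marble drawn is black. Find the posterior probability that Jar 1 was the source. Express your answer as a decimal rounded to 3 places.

Posterior probability ≈ 0.316

Tabulate prior·likelihood by source: [1] prior 0.25, lik 0.5, product 0.1250; [2] prior 0.25, lik 0.3636, product 0.09091; [3] prior 0.25, lik 0.3333, product 0.08333; [4] prior 0.25, lik 0.3846, product 0.09615.
Normalizing constant = 0.39540; the posterior for Jar 1 is its product over the sum, 0.1250/0.39540 = 0.316.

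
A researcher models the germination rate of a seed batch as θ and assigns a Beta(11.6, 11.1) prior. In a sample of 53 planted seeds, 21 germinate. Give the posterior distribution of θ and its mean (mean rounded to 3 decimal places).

The binomial likelihood is conjugate to the Beta prior: with 21 successes and 32 failures, the posterior is Beta(11.6+21, 11.1+32) = Beta(32.6, 43.1).
E[θ | data] = 32.6/(32.6+43.1) = 0.431.

Posterior: Beta(32.6, 43.1); mean ≈ 0.431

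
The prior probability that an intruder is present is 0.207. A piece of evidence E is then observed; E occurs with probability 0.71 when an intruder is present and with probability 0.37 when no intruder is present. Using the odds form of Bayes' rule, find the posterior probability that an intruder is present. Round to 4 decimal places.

Posterior probability ≈ 0.3337

Prior odds = 0.207/(1−0.207) = 0.26103. In log-odds, ln(0.26103) = -1.3431.
Add log likelihood ratio: ln(1.9189) = 0.65176.
Posterior log-odds = -0.69134, so posterior odds = exp(-0.69134) = 0.50090. Converting, P(H|E) = 0.50090/1.5009 = 0.3337.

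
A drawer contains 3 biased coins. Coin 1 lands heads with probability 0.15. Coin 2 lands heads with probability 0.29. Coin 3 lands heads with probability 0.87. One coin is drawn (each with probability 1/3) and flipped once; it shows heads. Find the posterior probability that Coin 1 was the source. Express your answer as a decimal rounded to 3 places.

Posterior probability ≈ 0.115

P(heads|C1) = 0.15; P(heads|C2) = 0.29; P(heads|C3) = 0.87.
Prior × likelihood for each source: 0.333333·0.15=0.05000, 0.333333·0.29=0.09667, 0.333333·0.87=0.2900. Summing gives P(heads) = 0.43667.
P(Coin 1 | heads) = 0.05000 / 0.43667 = 0.115.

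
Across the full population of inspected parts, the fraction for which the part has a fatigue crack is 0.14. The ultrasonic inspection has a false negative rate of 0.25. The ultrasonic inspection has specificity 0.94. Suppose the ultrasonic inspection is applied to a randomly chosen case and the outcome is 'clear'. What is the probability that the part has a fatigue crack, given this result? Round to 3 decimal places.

Write H for 'the part has a fatigue crack'. Prior odds H:¬H = 0.14/0.86 = 0.16279. For the 'clear' outcome, the likelihood ratio is 0.25/0.94 = 0.26596.
Posterior odds = 0.16279 × 0.26596 = 0.043295, so P(H|E) = 0.043295/(1+0.043295) = 0.041.

P(H | E) ≈ 0.041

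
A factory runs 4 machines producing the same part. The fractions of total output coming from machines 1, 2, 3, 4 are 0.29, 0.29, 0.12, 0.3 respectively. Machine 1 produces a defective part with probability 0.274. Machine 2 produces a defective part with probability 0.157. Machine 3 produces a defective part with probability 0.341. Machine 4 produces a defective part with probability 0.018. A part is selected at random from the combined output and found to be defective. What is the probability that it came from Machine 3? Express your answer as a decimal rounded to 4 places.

Posterior probability ≈ 0.2389

P(defective|M1) = 0.274; P(defective|M2) = 0.157; P(defective|M3) = 0.341; P(defective|M4) = 0.018.
Prior × likelihood for each source: 0.29·0.274=0.07946, 0.29·0.157=0.04553, 0.12·0.341=0.04092, 0.3·0.018=0.005400. Summing gives P(defective) = 0.17131.
P(Machine 3 | defective) = 0.04092 / 0.17131 = 0.2389.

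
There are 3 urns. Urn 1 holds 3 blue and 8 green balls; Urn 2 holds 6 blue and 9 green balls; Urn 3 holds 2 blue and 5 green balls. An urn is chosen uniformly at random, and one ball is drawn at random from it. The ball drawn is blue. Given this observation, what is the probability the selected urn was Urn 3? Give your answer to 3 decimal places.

P(blue|Urn 1) = 0.2727; P(blue|Urn 2) = 0.4; P(blue|Urn 3) = 0.2857.
Prior × likelihood for each source: 0.333333·0.2727=0.09091, 0.333333·0.4=0.1333, 0.333333·0.2857=0.09524. Summing gives P(blue) = 0.31948.
P(Urn 3 | blue) = 0.09524 / 0.31948 = 0.298.

Posterior probability ≈ 0.298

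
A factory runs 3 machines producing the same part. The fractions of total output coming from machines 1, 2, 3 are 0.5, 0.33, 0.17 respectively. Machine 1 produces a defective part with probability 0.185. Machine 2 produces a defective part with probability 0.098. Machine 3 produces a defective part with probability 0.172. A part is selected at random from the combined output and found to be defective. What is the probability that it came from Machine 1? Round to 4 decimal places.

Tabulate prior·likelihood by source: [1] prior 0.5, lik 0.185, product 0.09250; [2] prior 0.33, lik 0.098, product 0.03234; [3] prior 0.17, lik 0.172, product 0.02924.
Normalizing constant = 0.15408; the posterior for Machine 1 is its product over the sum, 0.09250/0.15408 = 0.6003.

Posterior probability ≈ 0.6003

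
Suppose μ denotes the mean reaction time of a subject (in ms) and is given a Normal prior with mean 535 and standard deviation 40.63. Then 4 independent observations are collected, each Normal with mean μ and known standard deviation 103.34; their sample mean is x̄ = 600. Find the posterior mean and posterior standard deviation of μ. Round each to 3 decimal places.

Posterior mean ≈ 559.835; posterior SD ≈ 31.938

Prior precision 1/τ₀² = 1/40.63² = 0.00060577; data precision n/σ² = 4/103.34² = 0.00037456.
Posterior precision = 0.00060577 + 0.00037456 = 0.00098033, giving posterior SD = 1/√0.00098033 = 31.938.
Posterior mean = (0.00060577·535 + 0.00037456·600) / 0.00098033 = 559.835.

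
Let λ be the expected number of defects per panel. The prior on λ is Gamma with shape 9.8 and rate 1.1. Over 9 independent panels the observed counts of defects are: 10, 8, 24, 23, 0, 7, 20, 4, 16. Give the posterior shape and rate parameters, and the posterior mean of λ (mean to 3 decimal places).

Posterior: Gamma(shape=121.8, rate=10.1); mean ≈ 12.059

The Poisson likelihood adds the total count to the shape and the number of exposure periods to the rate. Here ∑xᵢ = 112 and n = 9, so shape 9.8→121.8 and rate 1.1→10.1.
E[λ | data] = 121.8/10.1 = 12.059.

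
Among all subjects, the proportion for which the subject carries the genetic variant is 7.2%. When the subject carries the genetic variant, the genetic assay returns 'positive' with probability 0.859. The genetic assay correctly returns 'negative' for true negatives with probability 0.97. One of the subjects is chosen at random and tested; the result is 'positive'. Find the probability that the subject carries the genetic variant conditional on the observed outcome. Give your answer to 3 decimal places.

P(H | E) ≈ 0.690

Write H for 'the subject carries the genetic variant'. Prior odds H:¬H = 0.072/0.928 = 0.077586. For the 'positive' outcome, the likelihood ratio is 0.859/0.03 = 28.633.
Posterior odds = 0.077586 × 28.633 = 2.2216, so P(H|E) = 2.2216/(1+2.2216) = 0.690.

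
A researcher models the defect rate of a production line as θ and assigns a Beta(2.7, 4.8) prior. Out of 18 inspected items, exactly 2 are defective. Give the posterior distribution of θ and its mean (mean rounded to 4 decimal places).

Posterior: Beta(4.7, 20.8); mean ≈ 0.1843

Observing 2 successes and 16 failures updates Beta(2.7, 4.8) by adding the success and failure counts to the two shape parameters: α = 2.7+2 = 4.7, β = 4.8+16 = 20.8.
Posterior mean = α/(α+β) = 4.7/25.5 = 0.1843.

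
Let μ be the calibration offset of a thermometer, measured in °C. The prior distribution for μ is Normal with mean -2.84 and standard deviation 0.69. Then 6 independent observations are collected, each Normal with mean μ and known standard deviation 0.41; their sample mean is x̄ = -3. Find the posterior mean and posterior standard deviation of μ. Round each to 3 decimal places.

Posterior mean ≈ -2.991; posterior SD ≈ 0.163

Prior precision 1/τ₀² = 1/0.69² = 2.10040; data precision n/σ² = 6/0.41² = 35.6930.
Posterior precision = 2.10040 + 35.6930 = 37.7934, giving posterior SD = 1/√37.7934 = 0.163.
Posterior mean = (2.10040·-2.84 + 35.6930·-3) / 37.7934 = -2.991.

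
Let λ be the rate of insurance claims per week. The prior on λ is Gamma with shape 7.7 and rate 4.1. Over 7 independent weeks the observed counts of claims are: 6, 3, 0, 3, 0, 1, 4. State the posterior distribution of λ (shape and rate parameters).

Total count ∑xᵢ = 17 over n = 7 weeks.
Gamma is conjugate to the Poisson likelihood: posterior is Gamma(shape = 7.7+17 = 24.7, rate = 4.1+7 = 11.1).

Posterior: Gamma(shape=24.7, rate=11.1)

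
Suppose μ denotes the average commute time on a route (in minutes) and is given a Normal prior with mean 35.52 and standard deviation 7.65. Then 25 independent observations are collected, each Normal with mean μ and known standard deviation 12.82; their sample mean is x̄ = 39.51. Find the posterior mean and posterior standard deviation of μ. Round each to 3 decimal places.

With known σ, the Normal prior is conjugate. Weight on the data is w = (n/σ²)/(n/σ² + 1/τ₀²) = 0.152112/(0.152112+0.0170874) = 0.89901.
Posterior mean = w·x̄ + (1−w)·μ₀ = 0.89901·39.51 + 0.10099·35.52 = 39.107. Posterior variance = 1/(0.152112+0.0170874) = 5.91018, so SD = 2.431.

Posterior mean ≈ 39.107; posterior SD ≈ 2.431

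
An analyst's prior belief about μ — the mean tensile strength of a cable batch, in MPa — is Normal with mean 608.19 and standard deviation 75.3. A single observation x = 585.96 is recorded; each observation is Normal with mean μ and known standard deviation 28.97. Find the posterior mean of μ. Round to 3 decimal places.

Posterior mean ≈ 588.826

Prior precision 1/τ₀² = 1/75.3² = 0.00017636; data precision n/σ² = 1/28.97² = 0.00119152.
Posterior precision = 0.00017636 + 0.00119152 = 0.00136789.
Posterior mean = (0.00017636·608.19 + 0.00119152·585.96) / 0.00136789 = 588.826.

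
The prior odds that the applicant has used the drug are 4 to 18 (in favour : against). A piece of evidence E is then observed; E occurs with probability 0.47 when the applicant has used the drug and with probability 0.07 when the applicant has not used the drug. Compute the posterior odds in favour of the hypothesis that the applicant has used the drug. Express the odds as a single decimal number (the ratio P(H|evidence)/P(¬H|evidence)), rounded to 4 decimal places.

Posterior odds ≈ 1.4921

Prior odds = 4/18 = 0.22222. In log-odds, ln(0.22222) = -1.5041.
Add log likelihood ratio: ln(6.7143) = 1.9042.
Posterior log-odds = 0.40016, so posterior odds = exp(0.40016) = 1.4921.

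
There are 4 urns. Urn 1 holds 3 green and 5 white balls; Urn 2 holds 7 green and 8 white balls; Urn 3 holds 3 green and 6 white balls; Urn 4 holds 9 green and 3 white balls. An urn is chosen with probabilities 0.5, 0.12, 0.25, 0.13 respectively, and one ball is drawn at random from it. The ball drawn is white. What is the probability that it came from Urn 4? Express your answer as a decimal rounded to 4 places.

Posterior probability ≈ 0.0565

Tabulate prior·likelihood by source: [1] prior 0.5, lik 0.625, product 0.3125; [2] prior 0.12, lik 0.5333, product 0.06400; [3] prior 0.25, lik 0.6667, product 0.1667; [4] prior 0.13, lik 0.25, product 0.03250.
Normalizing constant = 0.57567; the posterior for Urn 4 is its product over the sum, 0.03250/0.57567 = 0.0565.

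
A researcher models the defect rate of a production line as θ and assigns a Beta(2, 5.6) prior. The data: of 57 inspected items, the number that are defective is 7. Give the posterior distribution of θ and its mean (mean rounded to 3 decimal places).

Posterior: Beta(9, 55.6); mean ≈ 0.139

Observing 7 successes and 50 failures updates Beta(2, 5.6) by adding the success and failure counts to the two shape parameters: α = 2+7 = 9, β = 5.6+50 = 55.6.
Posterior mean = α/(α+β) = 9/64.6 = 0.139.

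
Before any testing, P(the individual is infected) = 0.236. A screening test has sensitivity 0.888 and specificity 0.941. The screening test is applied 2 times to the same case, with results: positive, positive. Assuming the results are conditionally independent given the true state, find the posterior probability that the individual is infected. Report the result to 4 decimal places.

Posterior P(H) ≈ 0.9859

With H the event that the individual is infected, the joint likelihood of the observed sequence is P(data|H) = 0.888·0.888 = 0.78854 and P(data|¬H) = 0.059·0.059 = 0.0034810.
Bayes: P(H|data) = 0.236·0.78854 / (0.236·0.78854 + 0.764·0.0034810) = 0.18610/0.18876 = 0.9859.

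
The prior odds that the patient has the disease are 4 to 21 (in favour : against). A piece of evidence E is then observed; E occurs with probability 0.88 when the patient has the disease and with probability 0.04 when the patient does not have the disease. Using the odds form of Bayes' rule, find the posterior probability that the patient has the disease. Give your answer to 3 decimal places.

Posterior probability ≈ 0.807

Prior odds = 4/21 = 0.19048.
Likelihood ratio for E = 0.88/0.04 = 22.000.
Posterior odds = prior odds × LR = 4.1905.
Posterior probability = odds/(1+odds) = 4.1905/5.1905 = 0.807.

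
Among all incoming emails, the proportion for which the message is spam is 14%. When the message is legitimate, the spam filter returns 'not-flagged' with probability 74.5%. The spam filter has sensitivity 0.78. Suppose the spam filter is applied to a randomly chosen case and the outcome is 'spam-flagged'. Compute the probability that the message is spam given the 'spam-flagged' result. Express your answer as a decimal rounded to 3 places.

Write H for 'the message is spam'. Prior odds H:¬H = 0.14/0.86 = 0.16279. For the 'spam-flagged' outcome, the likelihood ratio is 0.78/0.255 = 3.0588.
Posterior odds = 0.16279 × 3.0588 = 0.49795, so P(H|E) = 0.49795/(1+0.49795) = 0.332.

P(H | E) ≈ 0.332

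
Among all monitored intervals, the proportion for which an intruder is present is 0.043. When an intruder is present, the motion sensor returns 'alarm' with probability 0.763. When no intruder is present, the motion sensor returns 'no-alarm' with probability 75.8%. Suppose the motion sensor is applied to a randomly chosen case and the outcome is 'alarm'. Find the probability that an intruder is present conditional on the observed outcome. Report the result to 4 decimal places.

Let H be the event that an intruder is present. P(H) = 0.043, so P(¬H) = 0.957. With E the 'alarm' result, P(E|H) = 0.763 and P(E|¬H) = 0.242.
P(E) = 0.763·0.043 + 0.242·0.957 = 0.032809 + 0.23159 = 0.26440.
By Bayes' theorem, P(H|E) = 0.032809 / 0.26440 = 0.1241.

P(H | E) ≈ 0.1241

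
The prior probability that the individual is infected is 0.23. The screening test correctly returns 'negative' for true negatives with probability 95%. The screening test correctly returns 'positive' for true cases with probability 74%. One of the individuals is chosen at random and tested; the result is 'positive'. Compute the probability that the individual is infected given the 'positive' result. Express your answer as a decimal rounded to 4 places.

Let H be the event that the individual is infected. P(H) = 0.23, so P(¬H) = 0.77. With E the 'positive' result, P(E|H) = 0.74 and P(E|¬H) = 0.05.
P(E) = 0.74·0.23 + 0.05·0.77 = 0.17020 + 0.038500 = 0.20870.
By Bayes' theorem, P(H|E) = 0.17020 / 0.20870 = 0.8155.

P(H | E) ≈ 0.8155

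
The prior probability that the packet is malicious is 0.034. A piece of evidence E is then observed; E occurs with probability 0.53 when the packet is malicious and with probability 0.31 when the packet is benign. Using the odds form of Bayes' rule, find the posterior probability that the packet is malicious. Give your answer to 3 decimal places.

Posterior probability ≈ 0.057

Prior odds = 0.034/(1−0.034) = 0.035197.
Likelihood ratio for E = 0.53/0.31 = 1.7097.
Posterior odds = prior odds × LR = 0.060175.
Posterior probability = odds/(1+odds) = 0.060175/1.0602 = 0.057.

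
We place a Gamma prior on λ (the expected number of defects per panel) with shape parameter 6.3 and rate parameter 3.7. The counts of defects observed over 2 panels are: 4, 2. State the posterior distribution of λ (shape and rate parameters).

Total count ∑xᵢ = 6 over n = 2 panels.
Gamma is conjugate to the Poisson likelihood: posterior is Gamma(shape = 6.3+6 = 12.3, rate = 3.7+2 = 5.7).

Posterior: Gamma(shape=12.3, rate=5.7)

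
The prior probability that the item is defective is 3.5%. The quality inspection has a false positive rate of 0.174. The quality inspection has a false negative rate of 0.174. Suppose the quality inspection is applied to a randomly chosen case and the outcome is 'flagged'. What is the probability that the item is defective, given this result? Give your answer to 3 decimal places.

P(H | E) ≈ 0.147

Write H for 'the item is defective'. Prior odds H:¬H = 0.035/0.965 = 0.036269. For the 'flagged' outcome, the likelihood ratio is 0.826/0.174 = 4.7471.
Posterior odds = 0.036269 × 4.7471 = 0.17218, so P(H|E) = 0.17218/(1+0.17218) = 0.147.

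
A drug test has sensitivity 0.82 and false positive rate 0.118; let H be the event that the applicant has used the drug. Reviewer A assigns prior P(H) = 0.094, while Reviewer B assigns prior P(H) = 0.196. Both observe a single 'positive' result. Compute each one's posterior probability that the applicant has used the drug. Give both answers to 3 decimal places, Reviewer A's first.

Reviewer A: 0.419; Reviewer B: 0.629

P('+'|H) = 0.82, P('+'|¬H) = 0.118.
Reviewer A: numerator 0.82·0.094 = 0.077080; evidence = 0.077080+0.118·0.906 = 0.18399; posterior = 0.419.
Reviewer B: numerator 0.82·0.196 = 0.16072; evidence = 0.16072+0.118·0.804 = 0.25559; posterior = 0.629.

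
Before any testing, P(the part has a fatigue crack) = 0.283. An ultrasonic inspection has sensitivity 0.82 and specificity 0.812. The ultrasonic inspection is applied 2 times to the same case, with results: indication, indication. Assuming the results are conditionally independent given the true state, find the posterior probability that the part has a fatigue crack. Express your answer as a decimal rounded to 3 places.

With H the event that the part has a fatigue crack, the joint likelihood of the observed sequence is P(data|H) = 0.82·0.82 = 0.67240 and P(data|¬H) = 0.188·0.188 = 0.035344.
Bayes: P(H|data) = 0.283·0.67240 / (0.283·0.67240 + 0.717·0.035344) = 0.19029/0.21563 = 0.8825.

Posterior P(H) ≈ 0.882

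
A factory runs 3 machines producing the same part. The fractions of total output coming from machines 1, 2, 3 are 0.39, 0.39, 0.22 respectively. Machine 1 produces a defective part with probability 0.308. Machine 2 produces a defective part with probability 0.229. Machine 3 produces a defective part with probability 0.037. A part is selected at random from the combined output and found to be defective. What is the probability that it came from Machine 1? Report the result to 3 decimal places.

Posterior probability ≈ 0.552

Tabulate prior·likelihood by source: [1] prior 0.39, lik 0.308, product 0.1201; [2] prior 0.39, lik 0.229, product 0.08931; [3] prior 0.22, lik 0.037, product 0.008140.
Normalizing constant = 0.21757; the posterior for Machine 1 is its product over the sum, 0.1201/0.21757 = 0.552.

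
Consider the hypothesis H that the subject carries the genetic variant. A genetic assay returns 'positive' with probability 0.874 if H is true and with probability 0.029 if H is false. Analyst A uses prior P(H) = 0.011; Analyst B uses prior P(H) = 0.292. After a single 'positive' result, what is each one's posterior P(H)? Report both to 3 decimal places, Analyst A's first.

Analyst A: 0.251; Analyst B: 0.926

P('+'|H) = 0.874, P('+'|¬H) = 0.029.
Analyst A: numerator 0.874·0.011 = 0.0096140; evidence = 0.0096140+0.029·0.989 = 0.038295; posterior = 0.251.
Analyst B: numerator 0.874·0.292 = 0.25521; evidence = 0.25521+0.029·0.708 = 0.27574; posterior = 0.926.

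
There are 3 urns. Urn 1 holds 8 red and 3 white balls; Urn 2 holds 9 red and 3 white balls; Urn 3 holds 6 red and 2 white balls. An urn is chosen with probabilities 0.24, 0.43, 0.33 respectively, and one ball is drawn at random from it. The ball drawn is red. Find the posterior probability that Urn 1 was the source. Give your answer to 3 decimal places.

Posterior probability ≈ 0.234

Tabulate prior·likelihood by source: [1] prior 0.24, lik 0.7273, product 0.1745; [2] prior 0.43, lik 0.75, product 0.3225; [3] prior 0.33, lik 0.75, product 0.2475.
Normalizing constant = 0.74455; the posterior for Urn 1 is its product over the sum, 0.1745/0.74455 = 0.234.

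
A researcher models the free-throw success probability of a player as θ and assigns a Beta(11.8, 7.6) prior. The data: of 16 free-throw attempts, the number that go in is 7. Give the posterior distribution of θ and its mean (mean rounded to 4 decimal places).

Posterior: Beta(18.8, 16.6); mean ≈ 0.5311

The binomial likelihood is conjugate to the Beta prior: with 7 successes and 9 failures, the posterior is Beta(11.8+7, 7.6+9) = Beta(18.8, 16.6).
E[θ | data] = 18.8/(18.8+16.6) = 0.5311.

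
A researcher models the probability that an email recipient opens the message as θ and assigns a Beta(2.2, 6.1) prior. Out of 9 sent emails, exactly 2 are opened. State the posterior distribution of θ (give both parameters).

Observing 2 successes and 7 failures updates Beta(2.2, 6.1) by adding the success and failure counts to the two shape parameters: α = 2.2+2 = 4.2, β = 6.1+7 = 13.1.

Posterior: Beta(4.2, 13.1)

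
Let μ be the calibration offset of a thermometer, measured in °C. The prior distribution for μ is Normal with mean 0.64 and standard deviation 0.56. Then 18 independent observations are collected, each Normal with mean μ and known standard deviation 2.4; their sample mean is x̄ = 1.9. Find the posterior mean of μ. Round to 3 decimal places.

Posterior mean ≈ 1.264

Prior precision 1/τ₀² = 1/0.56² = 3.18878; data precision n/σ² = 18/2.4² = 3.12500.
Posterior precision = 3.18878 + 3.12500 = 6.31378.
Posterior mean = (3.18878·0.64 + 3.12500·1.9) / 6.31378 = 1.264.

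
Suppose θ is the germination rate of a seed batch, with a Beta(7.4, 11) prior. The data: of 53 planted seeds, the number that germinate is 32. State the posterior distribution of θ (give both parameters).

Posterior: Beta(39.4, 32)

Observing 32 successes and 21 failures updates Beta(7.4, 11) by adding the success and failure counts to the two shape parameters: α = 7.4+32 = 39.4, β = 11+21 = 32.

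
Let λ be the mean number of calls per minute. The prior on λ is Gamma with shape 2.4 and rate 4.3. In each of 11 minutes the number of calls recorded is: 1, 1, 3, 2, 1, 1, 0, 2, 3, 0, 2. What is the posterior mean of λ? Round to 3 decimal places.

Posterior mean ≈ 1.203

The Poisson likelihood adds the total count to the shape and the number of exposure periods to the rate. Here ∑xᵢ = 16 and n = 11, so shape 2.4→18.4 and rate 4.3→15.3.
E[λ | data] = 18.4/15.3 = 1.203.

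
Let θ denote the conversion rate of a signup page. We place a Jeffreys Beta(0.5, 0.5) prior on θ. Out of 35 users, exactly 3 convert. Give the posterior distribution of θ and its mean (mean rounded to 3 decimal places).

The binomial likelihood is conjugate to the Beta prior: with 3 successes and 32 failures, the posterior is Beta(0.5+3, 0.5+32) = Beta(3.5, 32.5).
Posterior mean = α/(α+β) = 3.5/36 = 0.097.

Posterior: Beta(3.5, 32.5); mean ≈ 0.097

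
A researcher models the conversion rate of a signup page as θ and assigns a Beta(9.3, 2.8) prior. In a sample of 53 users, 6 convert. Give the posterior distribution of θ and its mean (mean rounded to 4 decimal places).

Posterior: Beta(15.3, 49.8); mean ≈ 0.2350

The binomial likelihood is conjugate to the Beta prior: with 6 successes and 47 failures, the posterior is Beta(9.3+6, 2.8+47) = Beta(15.3, 49.8).
Posterior mean = α/(α+β) = 15.3/65.1 = 0.2350.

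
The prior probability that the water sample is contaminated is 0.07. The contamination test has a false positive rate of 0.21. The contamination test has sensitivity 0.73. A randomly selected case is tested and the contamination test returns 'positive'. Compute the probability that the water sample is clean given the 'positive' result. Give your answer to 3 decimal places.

Write H for 'the water sample is contaminated'. Prior odds H:¬H = 0.07/0.93 = 0.075269. For the 'positive' outcome, the likelihood ratio is 0.73/0.21 = 3.4762.
Posterior odds = 0.075269 × 3.4762 = 0.26165, so P(H|E) = 0.26165/(1+0.26165) = 0.207. Then P(¬H|E) = 1 − 0.207 = 0.793.

P(¬H | E) ≈ 0.793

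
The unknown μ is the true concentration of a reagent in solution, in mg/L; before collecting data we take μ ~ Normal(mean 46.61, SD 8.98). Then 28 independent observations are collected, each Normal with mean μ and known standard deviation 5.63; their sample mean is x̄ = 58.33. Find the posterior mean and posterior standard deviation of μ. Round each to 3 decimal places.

Posterior mean ≈ 58.168; posterior SD ≈ 1.057

With known σ, the Normal prior is conjugate. Weight on the data is w = (n/σ²)/(n/σ² + 1/τ₀²) = 0.883367/(0.883367+0.0124007) = 0.98616.
Posterior mean = w·x̄ + (1−w)·μ₀ = 0.98616·58.33 + 0.013844·46.61 = 58.168. Posterior variance = 1/(0.883367+0.0124007) = 1.11636, so SD = 1.057.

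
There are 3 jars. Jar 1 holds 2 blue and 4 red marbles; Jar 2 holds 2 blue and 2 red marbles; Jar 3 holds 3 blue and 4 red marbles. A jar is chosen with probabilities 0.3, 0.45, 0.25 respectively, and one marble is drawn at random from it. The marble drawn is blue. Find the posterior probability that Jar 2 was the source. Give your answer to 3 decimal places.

Tabulate prior·likelihood by source: [1] prior 0.3, lik 0.3333, product 0.1000; [2] prior 0.45, lik 0.5, product 0.2250; [3] prior 0.25, lik 0.4286, product 0.1071.
Normalizing constant = 0.43214; the posterior for Jar 2 is its product over the sum, 0.2250/0.43214 = 0.521.

Posterior probability ≈ 0.521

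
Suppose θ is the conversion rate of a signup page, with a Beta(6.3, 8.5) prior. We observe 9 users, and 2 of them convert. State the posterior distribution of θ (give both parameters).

The binomial likelihood is conjugate to the Beta prior: with 2 successes and 7 failures, the posterior is Beta(6.3+2, 8.5+7) = Beta(8.3, 15.5).

Posterior: Beta(8.3, 15.5)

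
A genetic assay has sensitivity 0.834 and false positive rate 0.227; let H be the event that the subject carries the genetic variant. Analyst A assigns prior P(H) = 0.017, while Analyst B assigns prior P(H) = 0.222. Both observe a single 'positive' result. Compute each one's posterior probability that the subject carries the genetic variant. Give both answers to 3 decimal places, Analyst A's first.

Analyst A: 0.060; Analyst B: 0.512

The likelihood ratio for a 'positive' result is 0.834/0.227 = 3.6740.
Analyst A: prior odds 0.017/0.983 = 0.017294; posterior odds 0.063538; posterior probability 0.060.
Analyst B: prior odds 0.222/0.778 = 0.28535; posterior odds 1.0484; posterior probability 0.512.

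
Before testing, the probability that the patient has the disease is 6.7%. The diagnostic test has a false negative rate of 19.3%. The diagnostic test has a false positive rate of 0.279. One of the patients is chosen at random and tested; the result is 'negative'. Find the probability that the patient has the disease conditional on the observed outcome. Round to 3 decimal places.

P(H | E) ≈ 0.019

Write H for 'the patient has the disease'. Prior odds H:¬H = 0.067/0.933 = 0.071811. For the 'negative' outcome, the likelihood ratio is 0.193/0.721 = 0.26768.
Posterior odds = 0.071811 × 0.26768 = 0.019223, so P(H|E) = 0.019223/(1+0.019223) = 0.019.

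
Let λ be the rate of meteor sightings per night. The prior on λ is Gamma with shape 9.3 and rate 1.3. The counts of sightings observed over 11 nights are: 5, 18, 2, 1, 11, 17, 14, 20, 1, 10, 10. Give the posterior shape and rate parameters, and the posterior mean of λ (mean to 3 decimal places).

Posterior: Gamma(shape=118.3, rate=12.3); mean ≈ 9.618

The Poisson likelihood adds the total count to the shape and the number of exposure periods to the rate. Here ∑xᵢ = 109 and n = 11, so shape 9.3→118.3 and rate 1.3→12.3.
Posterior mean = shape/rate = 118.3/12.3 = 9.618.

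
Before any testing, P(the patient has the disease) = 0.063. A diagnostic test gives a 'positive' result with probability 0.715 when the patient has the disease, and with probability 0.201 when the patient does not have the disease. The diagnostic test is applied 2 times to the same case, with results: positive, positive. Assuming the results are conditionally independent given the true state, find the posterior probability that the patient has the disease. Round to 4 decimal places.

With H the event that the patient has the disease, the joint likelihood of the observed sequence is P(data|H) = 0.715·0.715 = 0.51122 and P(data|¬H) = 0.201·0.201 = 0.040401.
Bayes: P(H|data) = 0.063·0.51122 / (0.063·0.51122 + 0.937·0.040401) = 0.032207/0.070063 = 0.4597.

Posterior P(H) ≈ 0.4597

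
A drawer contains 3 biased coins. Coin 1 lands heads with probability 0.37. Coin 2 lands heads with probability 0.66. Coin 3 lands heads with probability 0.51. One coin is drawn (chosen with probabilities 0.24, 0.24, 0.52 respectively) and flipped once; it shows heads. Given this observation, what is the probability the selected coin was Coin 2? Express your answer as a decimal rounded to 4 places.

Posterior probability ≈ 0.3091

P(heads|C1) = 0.37; P(heads|C2) = 0.66; P(heads|C3) = 0.51.
Prior × likelihood for each source: 0.24·0.37=0.08880, 0.24·0.66=0.1584, 0.52·0.51=0.2652. Summing gives P(heads) = 0.51240.
P(Coin 2 | heads) = 0.1584 / 0.51240 = 0.3091.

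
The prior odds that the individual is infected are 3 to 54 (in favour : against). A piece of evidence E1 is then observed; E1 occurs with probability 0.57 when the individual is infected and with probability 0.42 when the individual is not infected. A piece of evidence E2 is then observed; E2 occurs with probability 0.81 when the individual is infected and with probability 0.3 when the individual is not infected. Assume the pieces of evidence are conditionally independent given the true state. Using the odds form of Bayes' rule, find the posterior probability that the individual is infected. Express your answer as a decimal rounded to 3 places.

Posterior probability ≈ 0.169

Prior odds = 3/54 = 0.055556. In log-odds, ln(0.055556) = -2.8904.
Add log likelihood ratios: ln(1.3571) + ln(2.7000) = 1.2986.
Posterior log-odds = -1.5917, so posterior odds = exp(-1.5917) = 0.20357. Converting, P(H|E) = 0.20357/1.2036 = 0.169.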